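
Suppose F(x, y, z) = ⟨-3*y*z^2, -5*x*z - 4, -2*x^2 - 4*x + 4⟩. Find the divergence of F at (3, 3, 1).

0

∂F₁/∂x = 0
∂F₂/∂y = 0
∂F₃/∂z = 0
∇·F = 0
At (3, 3, 1): 0.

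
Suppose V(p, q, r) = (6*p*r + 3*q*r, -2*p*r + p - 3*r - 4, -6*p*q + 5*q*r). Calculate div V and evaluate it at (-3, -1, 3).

13

∂V₁/∂p = 6*r
∂V₂/∂q = 0
∂V₃/∂r = 5*q
∇·V = 5*q + 6*r
At (-3, -1, 3): 13.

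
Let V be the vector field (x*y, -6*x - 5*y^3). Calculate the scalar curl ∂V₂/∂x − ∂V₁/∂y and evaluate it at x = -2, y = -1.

-4

∂V₂/∂x = -6
∂V₁/∂y = x
Scalar curl = -x - 6
At (-2, -1): -4.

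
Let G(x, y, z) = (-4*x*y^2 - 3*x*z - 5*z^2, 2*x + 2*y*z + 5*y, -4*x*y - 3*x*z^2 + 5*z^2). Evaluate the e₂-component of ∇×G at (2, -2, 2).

(∇×G)_2 = ∂G₁/∂z − ∂G₃/∂x
= -3*x - 10*z − (-4*y - 3*z^2)
= -3*x + 4*y + 3*z^2 - 10*z
At (2, -2, 2): -22.

-22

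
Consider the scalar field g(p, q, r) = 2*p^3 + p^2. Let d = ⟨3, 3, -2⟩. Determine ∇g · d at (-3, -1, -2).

144

∂g/∂p = 6*p^2 + 2*p
∂g/∂q = 0
∂g/∂r = 0
∇g at (-3, -1, -2) = (48, 0, 0)
∇g · d = (48)(3) + (0)(3) + (0)(-2) = 144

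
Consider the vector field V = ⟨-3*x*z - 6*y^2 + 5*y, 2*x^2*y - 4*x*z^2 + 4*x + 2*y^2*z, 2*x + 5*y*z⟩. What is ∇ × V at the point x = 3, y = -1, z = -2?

(-60, -11, -41)

(∇×V)₁ = ∂V₃/∂y − ∂V₂/∂z = 8*x*z - 2*y^2 + 5*z
(∇×V)₂ = ∂V₁/∂z − ∂V₃/∂x = -3*x - 2
(∇×V)₃ = ∂V₂/∂x − ∂V₁/∂y = 4*x*y + 12*y - 4*z^2 - 1
∇×V = (8*x*z - 2*y^2 + 5*z, -3*x - 2, 4*x*y + 12*y - 4*z^2 - 1)
At (3, -1, -2): (-60, -11, -41).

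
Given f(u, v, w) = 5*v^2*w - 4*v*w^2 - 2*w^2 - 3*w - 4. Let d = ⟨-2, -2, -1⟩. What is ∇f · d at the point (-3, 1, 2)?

∂f/∂u = 0
∂f/∂v = 10*v*w - 4*w^2
∂f/∂w = 5*v^2 - 8*v*w - 4*w - 3
∇f at (-3, 1, 2) = (0, 4, -22)
∇f · d = (0)(-2) + (4)(-2) + (-22)(-1) = 14

14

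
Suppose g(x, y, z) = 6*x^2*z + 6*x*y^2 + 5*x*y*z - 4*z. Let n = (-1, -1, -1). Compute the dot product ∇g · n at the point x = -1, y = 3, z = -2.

-9

∂g/∂x = 12*x*z + 6*y^2 + 5*y*z
∂g/∂y = 12*x*y + 5*x*z
∂g/∂z = 6*x^2 + 5*x*y - 4
∇g at (-1, 3, -2) = (48, -26, -13)
∇g · n = (48)(-1) + (-26)(-1) + (-13)(-1) = -9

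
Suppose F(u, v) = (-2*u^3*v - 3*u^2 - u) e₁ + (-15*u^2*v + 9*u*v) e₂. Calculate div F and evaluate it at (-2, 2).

∂F₁/∂u = -6*u^2*v - 6*u - 1
∂F₂/∂v = -15*u^2 + 9*u
∇·F = -6*u^2*v - 15*u^2 + 3*u - 1
At (-2, 2): -115.

-115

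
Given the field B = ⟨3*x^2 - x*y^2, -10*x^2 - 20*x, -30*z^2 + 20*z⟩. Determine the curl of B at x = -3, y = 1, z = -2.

(0, 0, 34)

(∇×B)₁ = ∂B₃/∂y − ∂B₂/∂z = 0
(∇×B)₂ = ∂B₁/∂z − ∂B₃/∂x = 0
(∇×B)₃ = ∂B₂/∂x − ∂B₁/∂y = 2*x*y - 20*x - 20
∇×B = (0, 0, 2*x*y - 20*x - 20)
At (-3, 1, -2): (0, 0, 34).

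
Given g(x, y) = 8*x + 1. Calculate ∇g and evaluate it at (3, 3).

∂g/∂x = 8
∂g/∂y = 0
∇g = (8, 0)
At (3, 3): (8, 0).

(8, 0)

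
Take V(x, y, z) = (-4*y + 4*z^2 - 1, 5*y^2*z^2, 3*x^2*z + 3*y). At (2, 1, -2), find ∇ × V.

(∇×V)₁ = ∂V₃/∂y − ∂V₂/∂z = -10*y^2*z + 3
(∇×V)₂ = ∂V₁/∂z − ∂V₃/∂x = -6*x*z + 8*z
(∇×V)₃ = ∂V₂/∂x − ∂V₁/∂y = 4
∇×V = (-10*y^2*z + 3, -6*x*z + 8*z, 4)
At (2, 1, -2): (23, 8, 4).

(23, 8, 4)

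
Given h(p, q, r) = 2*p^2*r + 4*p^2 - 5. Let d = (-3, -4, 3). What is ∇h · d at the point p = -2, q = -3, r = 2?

∂h/∂p = 4*p*r + 8*p
∂h/∂q = 0
∂h/∂r = 2*p^2
∇h at (-2, -3, 2) = (-32, 0, 8)
∇h · d = (-32)(-3) + (0)(-4) + (8)(3) = 120

120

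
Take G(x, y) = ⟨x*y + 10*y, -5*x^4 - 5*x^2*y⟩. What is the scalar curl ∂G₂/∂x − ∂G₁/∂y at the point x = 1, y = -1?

∂G₂/∂x = -20*x^3 - 10*x*y
∂G₁/∂y = x + 10
Scalar curl = -20*x^3 - 10*x*y - x - 10
At (1, -1): -21.

-21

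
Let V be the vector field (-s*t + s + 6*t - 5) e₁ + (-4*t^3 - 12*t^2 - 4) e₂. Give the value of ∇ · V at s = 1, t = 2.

-97

∂V₁/∂s = -t + 1
∂V₂/∂t = -12*t^2 - 24*t
∇·V = -12*t^2 - 25*t + 1
At (1, 2): -97.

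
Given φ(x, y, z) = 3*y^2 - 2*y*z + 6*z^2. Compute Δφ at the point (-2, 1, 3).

∂²φ/∂x² = 0
∂²φ/∂y² = 6
∂²φ/∂z² = 12
∇²φ = 18
At (-2, 1, 3): 18.

18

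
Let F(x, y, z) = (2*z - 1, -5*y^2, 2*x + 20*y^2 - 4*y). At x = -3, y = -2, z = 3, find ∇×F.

(∇×F)₁ = ∂F₃/∂y − ∂F₂/∂z = 40*y - 4
(∇×F)₂ = ∂F₁/∂z − ∂F₃/∂x = 0
(∇×F)₃ = ∂F₂/∂x − ∂F₁/∂y = 0
∇×F = (40*y - 4, 0, 0)
At (-3, -2, 3): (-84, 0, 0).

(-84, 0, 0)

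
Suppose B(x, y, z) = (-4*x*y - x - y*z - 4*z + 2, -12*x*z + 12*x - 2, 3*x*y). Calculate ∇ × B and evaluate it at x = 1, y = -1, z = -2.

(15, 0, 38)

(∇×B)₁ = ∂B₃/∂y − ∂B₂/∂z = 15*x
(∇×B)₂ = ∂B₁/∂z − ∂B₃/∂x = -4*y - 4
(∇×B)₃ = ∂B₂/∂x − ∂B₁/∂y = 4*x - 11*z + 12
∇×B = (15*x, -4*y - 4, 4*x - 11*z + 12)
At (1, -1, -2): (15, 0, 38).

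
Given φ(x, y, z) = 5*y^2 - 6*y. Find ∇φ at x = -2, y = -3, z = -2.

(0, -36, 0)

∂φ/∂x = 0
∂φ/∂y = 10*y - 6
∂φ/∂z = 0
∇φ = (0, 10*y - 6, 0)
At (-2, -3, -2): (0, -36, 0).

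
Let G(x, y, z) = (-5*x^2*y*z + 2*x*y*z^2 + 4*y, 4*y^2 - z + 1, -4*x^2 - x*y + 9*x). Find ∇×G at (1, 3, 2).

(0, 11, -2)

(∇×G)₁ = ∂G₃/∂y − ∂G₂/∂z = -x + 1
(∇×G)₂ = ∂G₁/∂z − ∂G₃/∂x = -5*x^2*y + 4*x*y*z + 8*x + y - 9
(∇×G)₃ = ∂G₂/∂x − ∂G₁/∂y = 5*x^2*z - 2*x*z^2 - 4
∇×G = (-x + 1, -5*x^2*y + 4*x*y*z + 8*x + y - 9, 5*x^2*z - 2*x*z^2 - 4)
At (1, 3, 2): (0, 11, -2).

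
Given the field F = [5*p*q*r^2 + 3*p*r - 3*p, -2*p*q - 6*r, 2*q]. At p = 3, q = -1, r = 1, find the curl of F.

(8, -21, -13)

(∇×F)₁ = ∂F₃/∂q − ∂F₂/∂r = 8
(∇×F)₂ = ∂F₁/∂r − ∂F₃/∂p = 10*p*q*r + 3*p
(∇×F)₃ = ∂F₂/∂p − ∂F₁/∂q = -5*p*r^2 - 2*q
∇×F = (8, 10*p*q*r + 3*p, -5*p*r^2 - 2*q)
At (3, -1, 1): (8, -21, -13).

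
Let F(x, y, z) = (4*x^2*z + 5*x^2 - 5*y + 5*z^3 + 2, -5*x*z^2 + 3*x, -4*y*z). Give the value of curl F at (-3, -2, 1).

(-34, 51, 3)

(∇×F)₁ = ∂F₃/∂y − ∂F₂/∂z = 10*x*z - 4*z
(∇×F)₂ = ∂F₁/∂z − ∂F₃/∂x = 4*x^2 + 15*z^2
(∇×F)₃ = ∂F₂/∂x − ∂F₁/∂y = -5*z^2 + 8
∇×F = (10*x*z - 4*z, 4*x^2 + 15*z^2, -5*z^2 + 8)
At (-3, -2, 1): (-34, 51, 3).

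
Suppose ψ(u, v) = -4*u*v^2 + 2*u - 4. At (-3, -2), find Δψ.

24

∂²ψ/∂u² = 0
∂²ψ/∂v² = -8*u
∇²ψ = -8*u
At (-3, -2): 24.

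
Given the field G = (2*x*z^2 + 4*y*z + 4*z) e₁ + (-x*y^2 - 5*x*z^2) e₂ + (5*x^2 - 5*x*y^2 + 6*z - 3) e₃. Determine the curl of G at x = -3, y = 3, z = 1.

(60, 79, -18)

(∇×G)₁ = ∂G₃/∂y − ∂G₂/∂z = -10*x*y + 10*x*z
(∇×G)₂ = ∂G₁/∂z − ∂G₃/∂x = 4*x*z - 10*x + 5*y^2 + 4*y + 4
(∇×G)₃ = ∂G₂/∂x − ∂G₁/∂y = -y^2 - 5*z^2 - 4*z
∇×G = (-10*x*y + 10*x*z, 4*x*z - 10*x + 5*y^2 + 4*y + 4, -y^2 - 5*z^2 - 4*z)
At (-3, 3, 1): (60, 79, -18).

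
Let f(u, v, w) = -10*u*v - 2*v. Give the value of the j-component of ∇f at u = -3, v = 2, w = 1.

(∇f)_2 = ∂f/∂v = -10*u - 2
At (-3, 2, 1): 28.

28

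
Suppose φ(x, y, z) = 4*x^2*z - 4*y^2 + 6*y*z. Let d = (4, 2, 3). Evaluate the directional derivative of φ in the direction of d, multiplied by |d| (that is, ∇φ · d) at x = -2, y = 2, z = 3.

∂φ/∂x = 8*x*z
∂φ/∂y = -8*y + 6*z
∂φ/∂z = 4*x^2 + 6*y
∇φ at (-2, 2, 3) = (-48, 2, 28)
∇φ · d = (-48)(4) + (2)(2) + (28)(3) = -104

-104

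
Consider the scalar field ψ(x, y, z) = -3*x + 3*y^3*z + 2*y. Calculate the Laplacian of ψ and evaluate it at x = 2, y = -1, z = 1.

∂²ψ/∂x² = 0
∂²ψ/∂y² = 18*y*z
∂²ψ/∂z² = 0
∇²ψ = 18*y*z
At (2, -1, 1): -18.

-18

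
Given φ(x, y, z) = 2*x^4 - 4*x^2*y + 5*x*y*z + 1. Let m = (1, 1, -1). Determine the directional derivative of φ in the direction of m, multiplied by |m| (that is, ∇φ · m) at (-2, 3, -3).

∂φ/∂x = 8*x^3 - 8*x*y + 5*y*z
∂φ/∂y = -4*x^2 + 5*x*z
∂φ/∂z = 5*x*y
∇φ at (-2, 3, -3) = (-61, 14, -30)
∇φ · m = (-61)(1) + (14)(1) + (-30)(-1) = -17

-17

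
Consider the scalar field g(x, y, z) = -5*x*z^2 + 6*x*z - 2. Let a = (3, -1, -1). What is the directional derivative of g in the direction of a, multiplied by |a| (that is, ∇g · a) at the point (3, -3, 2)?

∂g/∂x = -5*z^2 + 6*z
∂g/∂y = 0
∂g/∂z = -10*x*z + 6*x
∇g at (3, -3, 2) = (-8, 0, -42)
∇g · a = (-8)(3) + (0)(-1) + (-42)(-1) = 18

18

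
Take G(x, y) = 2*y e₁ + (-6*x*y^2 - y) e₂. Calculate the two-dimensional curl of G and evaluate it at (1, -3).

∂G₂/∂x = -6*y^2
∂G₁/∂y = 2
Scalar curl = -6*y^2 - 2
At (1, -3): -56.

-56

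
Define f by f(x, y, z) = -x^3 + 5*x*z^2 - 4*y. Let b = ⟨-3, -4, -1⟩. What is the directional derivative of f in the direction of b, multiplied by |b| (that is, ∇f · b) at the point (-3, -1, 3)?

52

∂f/∂x = -3*x^2 + 5*z^2
∂f/∂y = -4
∂f/∂z = 10*x*z
∇f at (-3, -1, 3) = (18, -4, -90)
∇f · b = (18)(-3) + (-4)(-4) + (-90)(-1) = 52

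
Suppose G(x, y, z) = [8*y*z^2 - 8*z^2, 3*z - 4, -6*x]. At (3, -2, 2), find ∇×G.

(-3, -90, -32)

(∇×G)₁ = ∂G₃/∂y − ∂G₂/∂z = -3
(∇×G)₂ = ∂G₁/∂z − ∂G₃/∂x = 16*y*z - 16*z + 6
(∇×G)₃ = ∂G₂/∂x − ∂G₁/∂y = -8*z^2
∇×G = (-3, 16*y*z - 16*z + 6, -8*z^2)
At (3, -2, 2): (-3, -90, -32).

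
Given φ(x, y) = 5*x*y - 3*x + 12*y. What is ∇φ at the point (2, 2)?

(7, 22)

∂φ/∂x = 5*y - 3
∂φ/∂y = 5*x + 12
∇φ = (5*y - 3, 5*x + 12)
At (2, 2): (7, 22).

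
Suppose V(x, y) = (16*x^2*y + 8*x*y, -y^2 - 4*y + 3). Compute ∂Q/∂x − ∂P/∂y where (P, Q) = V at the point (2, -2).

-80

∂V₂/∂x = 0
∂V₁/∂y = 16*x^2 + 8*x
Scalar curl = -16*x^2 - 8*x
At (2, -2): -80.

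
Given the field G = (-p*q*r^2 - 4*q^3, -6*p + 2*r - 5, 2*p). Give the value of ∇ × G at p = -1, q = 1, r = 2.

(-2, 2, 2)

(∇×G)₁ = ∂G₃/∂q − ∂G₂/∂r = -2
(∇×G)₂ = ∂G₁/∂r − ∂G₃/∂p = -2*p*q*r - 2
(∇×G)₃ = ∂G₂/∂p − ∂G₁/∂q = p*r^2 + 12*q^2 - 6
∇×G = (-2, -2*p*q*r - 2, p*r^2 + 12*q^2 - 6)
At (-1, 1, 2): (-2, 2, 2).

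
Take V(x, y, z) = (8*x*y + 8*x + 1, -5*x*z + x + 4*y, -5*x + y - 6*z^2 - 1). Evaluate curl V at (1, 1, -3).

(∇×V)₁ = ∂V₃/∂y − ∂V₂/∂z = 5*x + 1
(∇×V)₂ = ∂V₁/∂z − ∂V₃/∂x = 5
(∇×V)₃ = ∂V₂/∂x − ∂V₁/∂y = -8*x - 5*z + 1
∇×V = (5*x + 1, 5, -8*x - 5*z + 1)
At (1, 1, -3): (6, 5, 8).

(6, 5, 8)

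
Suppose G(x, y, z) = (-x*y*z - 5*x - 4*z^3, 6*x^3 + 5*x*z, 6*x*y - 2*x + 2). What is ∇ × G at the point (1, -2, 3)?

(∇×G)₁ = ∂G₃/∂y − ∂G₂/∂z = x
(∇×G)₂ = ∂G₁/∂z − ∂G₃/∂x = -x*y - 6*y - 12*z^2 + 2
(∇×G)₃ = ∂G₂/∂x − ∂G₁/∂y = 18*x^2 + x*z + 5*z
∇×G = (x, -x*y - 6*y - 12*z^2 + 2, 18*x^2 + x*z + 5*z)
At (1, -2, 3): (1, -92, 36).

(1, -92, 36)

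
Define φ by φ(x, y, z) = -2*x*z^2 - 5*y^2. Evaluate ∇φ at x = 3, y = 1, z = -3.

∂φ/∂x = -2*z^2
∂φ/∂y = -10*y
∂φ/∂z = -4*x*z
∇φ = (-2*z^2, -10*y, -4*x*z)
At (3, 1, -3): (-18, -10, 36).

(-18, -10, 36)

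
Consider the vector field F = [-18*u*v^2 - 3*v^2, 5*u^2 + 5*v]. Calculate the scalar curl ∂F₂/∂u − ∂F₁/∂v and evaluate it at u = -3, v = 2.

-234

∂F₂/∂u = 10*u
∂F₁/∂v = -36*u*v - 6*v
Scalar curl = 36*u*v + 10*u + 6*v
At (-3, 2): -234.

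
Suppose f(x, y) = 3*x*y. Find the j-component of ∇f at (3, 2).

9

(∇f)_2 = ∂f/∂y = 3*x
At (3, 2): 9.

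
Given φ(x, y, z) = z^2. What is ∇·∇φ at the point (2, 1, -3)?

2

∂²φ/∂x² = 0
∂²φ/∂y² = 0
∂²φ/∂z² = 2
∇²φ = 2
At (2, 1, -3): 2.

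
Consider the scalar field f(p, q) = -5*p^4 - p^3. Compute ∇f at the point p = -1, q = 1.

∂f/∂p = -20*p^3 - 3*p^2
∂f/∂q = 0
∇f = (-20*p^3 - 3*p^2, 0)
At (-1, 1): (17, 0).

(17, 0)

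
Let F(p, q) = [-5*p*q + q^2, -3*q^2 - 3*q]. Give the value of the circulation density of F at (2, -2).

∂F₂/∂p = 0
∂F₁/∂q = -5*p + 2*q
Scalar curl = 5*p - 2*q
At (2, -2): 14.

14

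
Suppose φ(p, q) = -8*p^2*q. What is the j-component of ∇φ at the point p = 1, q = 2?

(∇φ)_2 = ∂φ/∂q = -8*p^2
At (1, 2): -8.

-8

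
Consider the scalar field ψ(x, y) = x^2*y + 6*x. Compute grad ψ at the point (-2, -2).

∂ψ/∂x = 2*x*y + 6
∂ψ/∂y = x^2
∇ψ = (2*x*y + 6, x^2)
At (-2, -2): (14, 4).

(14, 4)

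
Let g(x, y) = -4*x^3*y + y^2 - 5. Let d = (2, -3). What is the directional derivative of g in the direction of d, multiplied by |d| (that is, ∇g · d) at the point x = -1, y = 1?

-42

∂g/∂x = -12*x^2*y
∂g/∂y = -4*x^3 + 2*y
∇g at (-1, 1) = (-12, 6)
∇g · d = (-12)(2) + (6)(-3) = -42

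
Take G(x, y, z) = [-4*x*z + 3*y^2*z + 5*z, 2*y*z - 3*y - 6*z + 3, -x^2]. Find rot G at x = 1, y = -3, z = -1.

(12, 30, -18)

(∇×G)₁ = ∂G₃/∂y − ∂G₂/∂z = -2*y + 6
(∇×G)₂ = ∂G₁/∂z − ∂G₃/∂x = -2*x + 3*y^2 + 5
(∇×G)₃ = ∂G₂/∂x − ∂G₁/∂y = -6*y*z
∇×G = (-2*y + 6, -2*x + 3*y^2 + 5, -6*y*z)
At (1, -3, -1): (12, 30, -18).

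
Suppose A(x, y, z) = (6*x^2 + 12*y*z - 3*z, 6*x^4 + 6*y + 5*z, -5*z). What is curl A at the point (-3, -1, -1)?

(∇×A)₁ = ∂A₃/∂y − ∂A₂/∂z = -5
(∇×A)₂ = ∂A₁/∂z − ∂A₃/∂x = 12*y - 3
(∇×A)₃ = ∂A₂/∂x − ∂A₁/∂y = 24*x^3 - 12*z
∇×A = (-5, 12*y - 3, 24*x^3 - 12*z)
At (-3, -1, -1): (-5, -15, -636).

(-5, -15, -636)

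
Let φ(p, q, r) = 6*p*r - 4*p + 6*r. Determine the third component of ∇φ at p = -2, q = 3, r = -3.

-6

(∇φ)_3 = ∂φ/∂r = 6*p + 6
At (-2, 3, -3): -6.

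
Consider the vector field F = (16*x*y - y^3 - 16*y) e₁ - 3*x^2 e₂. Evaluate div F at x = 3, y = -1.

-16

∂F₁/∂x = 16*y
∂F₂/∂y = 0
∇·F = 16*y
At (3, -1): -16.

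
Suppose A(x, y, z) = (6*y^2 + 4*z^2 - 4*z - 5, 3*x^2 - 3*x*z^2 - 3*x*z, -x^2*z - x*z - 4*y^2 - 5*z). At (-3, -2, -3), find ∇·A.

∂A₁/∂x = 0
∂A₂/∂y = 0
∂A₃/∂z = -x^2 - x - 5
∇·A = -x^2 - x - 5
At (-3, -2, -3): -11.

-11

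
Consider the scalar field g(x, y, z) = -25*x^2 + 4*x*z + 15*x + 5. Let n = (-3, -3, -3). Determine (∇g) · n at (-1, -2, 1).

-195

∂g/∂x = -50*x + 4*z + 15
∂g/∂y = 0
∂g/∂z = 4*x
∇g at (-1, -2, 1) = (69, 0, -4)
∇g · n = (69)(-3) + (0)(-3) + (-4)(-3) = -195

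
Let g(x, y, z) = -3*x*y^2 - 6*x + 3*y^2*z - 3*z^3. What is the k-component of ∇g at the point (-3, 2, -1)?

3

(∇g)_3 = ∂g/∂z = 3*y^2 - 9*z^2
At (-3, 2, -1): 3.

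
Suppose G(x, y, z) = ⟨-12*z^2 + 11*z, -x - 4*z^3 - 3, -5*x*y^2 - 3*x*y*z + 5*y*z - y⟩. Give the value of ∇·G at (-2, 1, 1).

11

∂G₁/∂x = 0
∂G₂/∂y = 0
∂G₃/∂z = -3*x*y + 5*y
∇·G = -3*x*y + 5*y
At (-2, 1, 1): 11.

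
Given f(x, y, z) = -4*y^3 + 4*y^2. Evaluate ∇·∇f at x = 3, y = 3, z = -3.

∂²f/∂x² = 0
∂²f/∂y² = 8*(-3*y + 1)
∂²f/∂z² = 0
∇²f = -24*y + 8
At (3, 3, -3): -64.

-64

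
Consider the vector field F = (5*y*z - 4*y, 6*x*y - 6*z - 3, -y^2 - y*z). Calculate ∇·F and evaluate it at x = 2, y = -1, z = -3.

∂F₁/∂x = 0
∂F₂/∂y = 6*x
∂F₃/∂z = -y
∇·F = 6*x - y
At (2, -1, -3): 13.

13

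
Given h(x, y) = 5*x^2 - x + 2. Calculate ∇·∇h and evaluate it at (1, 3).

∂²h/∂x² = 10
∂²h/∂y² = 0
∇²h = 10
At (1, 3): 10.

10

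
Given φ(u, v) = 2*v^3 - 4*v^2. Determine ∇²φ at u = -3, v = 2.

16

∂²φ/∂u² = 0
∂²φ/∂v² = 4*(3*v - 2)
∇²φ = 12*v - 8
At (-3, 2): 16.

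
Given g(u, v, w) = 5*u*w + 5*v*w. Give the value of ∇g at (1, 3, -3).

∂g/∂u = 5*w
∂g/∂v = 5*w
∂g/∂w = 5*u + 5*v
∇g = (5*w, 5*w, 5*u + 5*v)
At (1, 3, -3): (-15, -15, 20).

(-15, -15, 20)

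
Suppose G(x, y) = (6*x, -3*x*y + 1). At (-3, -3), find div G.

∂G₁/∂x = 6
∂G₂/∂y = -3*x
∇·G = -3*x + 6
At (-3, -3): 15.

15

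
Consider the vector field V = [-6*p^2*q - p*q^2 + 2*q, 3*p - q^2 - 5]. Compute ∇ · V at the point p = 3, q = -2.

72

∂V₁/∂p = -12*p*q - q^2
∂V₂/∂q = -2*q
∇·V = -12*p*q - q^2 - 2*q
At (3, -2): 72.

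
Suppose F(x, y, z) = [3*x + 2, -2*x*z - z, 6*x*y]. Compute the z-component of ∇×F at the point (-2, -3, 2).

(∇×F)_3 = ∂F₂/∂x − ∂F₁/∂y
= -2*z − (0)
= -2*z
At (-2, -3, 2): -4.

-4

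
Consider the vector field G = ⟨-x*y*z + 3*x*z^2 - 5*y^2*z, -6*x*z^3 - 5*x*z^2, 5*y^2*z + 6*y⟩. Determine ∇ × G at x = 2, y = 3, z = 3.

(∇×G)₁ = ∂G₃/∂y − ∂G₂/∂z = 18*x*z^2 + 10*x*z + 10*y*z + 6
(∇×G)₂ = ∂G₁/∂z − ∂G₃/∂x = -x*y + 6*x*z - 5*y^2
(∇×G)₃ = ∂G₂/∂x − ∂G₁/∂y = x*z + 10*y*z - 6*z^3 - 5*z^2
∇×G = (18*x*z^2 + 10*x*z + 10*y*z + 6, -x*y + 6*x*z - 5*y^2, x*z + 10*y*z - 6*z^3 - 5*z^2)
At (2, 3, 3): (480, -15, -111).

(480, -15, -111)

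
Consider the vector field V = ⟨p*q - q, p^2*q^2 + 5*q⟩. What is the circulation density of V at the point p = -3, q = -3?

∂V₂/∂p = 2*p*q^2
∂V₁/∂q = p - 1
Scalar curl = 2*p*q^2 - p + 1
At (-3, -3): -50.

-50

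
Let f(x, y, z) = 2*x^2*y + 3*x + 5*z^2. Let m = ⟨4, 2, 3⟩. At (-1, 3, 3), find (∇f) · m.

58

∂f/∂x = 4*x*y + 3
∂f/∂y = 2*x^2
∂f/∂z = 10*z
∇f at (-1, 3, 3) = (-9, 2, 30)
∇f · m = (-9)(4) + (2)(2) + (30)(3) = 58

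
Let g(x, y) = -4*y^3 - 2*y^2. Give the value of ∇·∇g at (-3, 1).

∂²g/∂x² = 0
∂²g/∂y² = -4*(6*y + 1)
∇²g = -24*y - 4
At (-3, 1): -28.

-28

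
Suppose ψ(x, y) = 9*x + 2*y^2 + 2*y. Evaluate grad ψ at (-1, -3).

(9, -10)

∂ψ/∂x = 9
∂ψ/∂y = 4*y + 2
∇ψ = (9, 4*y + 2)
At (-1, -3): (9, -10).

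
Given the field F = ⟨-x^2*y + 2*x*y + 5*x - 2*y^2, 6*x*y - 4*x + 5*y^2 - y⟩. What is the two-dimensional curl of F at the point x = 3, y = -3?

∂F₂/∂x = 6*y - 4
∂F₁/∂y = -x^2 + 2*x - 4*y
Scalar curl = x^2 - 2*x + 10*y - 4
At (3, -3): -31.

-31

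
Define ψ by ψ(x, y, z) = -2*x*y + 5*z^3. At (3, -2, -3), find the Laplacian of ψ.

∂²ψ/∂x² = 0
∂²ψ/∂y² = 0
∂²ψ/∂z² = 30*z
∇²ψ = 30*z
At (3, -2, -3): -90.

-90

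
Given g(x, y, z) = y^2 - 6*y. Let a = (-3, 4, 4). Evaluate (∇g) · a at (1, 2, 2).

∂g/∂x = 0
∂g/∂y = 2*y - 6
∂g/∂z = 0
∇g at (1, 2, 2) = (0, -2, 0)
∇g · a = (0)(-3) + (-2)(4) + (0)(4) = -8

-8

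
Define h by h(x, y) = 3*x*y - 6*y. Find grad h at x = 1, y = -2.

∂h/∂x = 3*y
∂h/∂y = 3*x - 6
∇h = (3*y, 3*x - 6)
At (1, -2): (-6, -3).

(-6, -3)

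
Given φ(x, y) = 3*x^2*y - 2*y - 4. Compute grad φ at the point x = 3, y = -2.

(-36, 25)

∂φ/∂x = 6*x*y
∂φ/∂y = 3*x^2 - 2
∇φ = (6*x*y, 3*x^2 - 2)
At (3, -2): (-36, 25).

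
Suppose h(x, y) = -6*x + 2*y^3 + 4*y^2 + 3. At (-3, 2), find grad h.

∂h/∂x = -6
∂h/∂y = 6*y^2 + 8*y
∇h = (-6, 6*y^2 + 8*y)
At (-3, 2): (-6, 40).

(-6, 40)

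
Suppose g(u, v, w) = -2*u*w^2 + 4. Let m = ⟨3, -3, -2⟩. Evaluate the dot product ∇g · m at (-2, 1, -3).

∂g/∂u = -2*w^2
∂g/∂v = 0
∂g/∂w = -4*u*w
∇g at (-2, 1, -3) = (-18, 0, -24)
∇g · m = (-18)(3) + (0)(-3) + (-24)(-2) = -6

-6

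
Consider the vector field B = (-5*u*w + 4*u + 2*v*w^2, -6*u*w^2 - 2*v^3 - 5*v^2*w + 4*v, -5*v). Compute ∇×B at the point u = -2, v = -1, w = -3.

(72, 22, -72)

(∇×B)₁ = ∂B₃/∂v − ∂B₂/∂w = 12*u*w + 5*v^2 - 5
(∇×B)₂ = ∂B₁/∂w − ∂B₃/∂u = -5*u + 4*v*w
(∇×B)₃ = ∂B₂/∂u − ∂B₁/∂v = -8*w^2
∇×B = (12*u*w + 5*v^2 - 5, -5*u + 4*v*w, -8*w^2)
At (-2, -1, -3): (72, 22, -72).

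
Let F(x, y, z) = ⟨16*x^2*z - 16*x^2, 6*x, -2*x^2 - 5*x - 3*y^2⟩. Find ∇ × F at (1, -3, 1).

(18, 25, 6)

(∇×F)₁ = ∂F₃/∂y − ∂F₂/∂z = -6*y
(∇×F)₂ = ∂F₁/∂z − ∂F₃/∂x = 16*x^2 + 4*x + 5
(∇×F)₃ = ∂F₂/∂x − ∂F₁/∂y = 6
∇×F = (-6*y, 16*x^2 + 4*x + 5, 6)
At (1, -3, 1): (18, 25, 6).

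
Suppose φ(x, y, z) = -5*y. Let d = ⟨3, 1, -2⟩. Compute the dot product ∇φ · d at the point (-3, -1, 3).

∂φ/∂x = 0
∂φ/∂y = -5
∂φ/∂z = 0
∇φ at (-3, -1, 3) = (0, -5, 0)
∇φ · d = (0)(3) + (-5)(1) + (0)(-2) = -5

-5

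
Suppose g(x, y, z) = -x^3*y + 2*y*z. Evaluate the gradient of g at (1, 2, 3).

(-6, 5, 4)

∂g/∂x = -3*x^2*y
∂g/∂y = -x^3 + 2*z
∂g/∂z = 2*y
∇g = (-3*x^2*y, -x^3 + 2*z, 2*y)
At (1, 2, 3): (-6, 5, 4).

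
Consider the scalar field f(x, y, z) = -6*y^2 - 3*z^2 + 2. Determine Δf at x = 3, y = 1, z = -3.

-18

∂²f/∂x² = 0
∂²f/∂y² = -12
∂²f/∂z² = -6
∇²f = -18
At (3, 1, -3): -18.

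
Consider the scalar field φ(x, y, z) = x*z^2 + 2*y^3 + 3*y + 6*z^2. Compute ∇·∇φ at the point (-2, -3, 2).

∂²φ/∂x² = 0
∂²φ/∂y² = 12*y
∂²φ/∂z² = 2*(x + 6)
∇²φ = 2*x + 12*y + 12
At (-2, -3, 2): -28.

-28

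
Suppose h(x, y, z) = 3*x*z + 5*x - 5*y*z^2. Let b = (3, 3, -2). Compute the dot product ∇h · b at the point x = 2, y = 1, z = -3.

-219

∂h/∂x = 3*z + 5
∂h/∂y = -5*z^2
∂h/∂z = 3*x - 10*y*z
∇h at (2, 1, -3) = (-4, -45, 36)
∇h · b = (-4)(3) + (-45)(3) + (36)(-2) = -219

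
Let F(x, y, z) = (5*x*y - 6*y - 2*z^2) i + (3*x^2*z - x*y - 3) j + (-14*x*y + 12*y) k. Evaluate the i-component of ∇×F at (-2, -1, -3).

28

(∇×F)_1 = ∂F₃/∂y − ∂F₂/∂z
= -14*x + 12 − (3*x^2)
= -3*x^2 - 14*x + 12
At (-2, -1, -3): 28.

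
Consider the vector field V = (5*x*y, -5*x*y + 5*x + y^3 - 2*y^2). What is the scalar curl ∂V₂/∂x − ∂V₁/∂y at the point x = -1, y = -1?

∂V₂/∂x = -5*y + 5
∂V₁/∂y = 5*x
Scalar curl = -5*x - 5*y + 5
At (-1, -1): 15.

15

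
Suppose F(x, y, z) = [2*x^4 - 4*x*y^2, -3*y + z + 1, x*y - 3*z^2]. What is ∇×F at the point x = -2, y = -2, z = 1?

(∇×F)₁ = ∂F₃/∂y − ∂F₂/∂z = x - 1
(∇×F)₂ = ∂F₁/∂z − ∂F₃/∂x = -y
(∇×F)₃ = ∂F₂/∂x − ∂F₁/∂y = 8*x*y
∇×F = (x - 1, -y, 8*x*y)
At (-2, -2, 1): (-3, 2, 32).

(-3, 2, 32)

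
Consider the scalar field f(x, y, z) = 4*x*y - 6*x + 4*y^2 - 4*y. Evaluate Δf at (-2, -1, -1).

∂²f/∂x² = 0
∂²f/∂y² = 8
∂²f/∂z² = 0
∇²f = 8
At (-2, -1, -1): 8.

8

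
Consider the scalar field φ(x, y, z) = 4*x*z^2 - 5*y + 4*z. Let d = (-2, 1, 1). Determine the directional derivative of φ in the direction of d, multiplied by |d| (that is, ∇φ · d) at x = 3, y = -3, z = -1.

∂φ/∂x = 4*z^2
∂φ/∂y = -5
∂φ/∂z = 8*x*z + 4
∇φ at (3, -3, -1) = (4, -5, -20)
∇φ · d = (4)(-2) + (-5)(1) + (-20)(1) = -33

-33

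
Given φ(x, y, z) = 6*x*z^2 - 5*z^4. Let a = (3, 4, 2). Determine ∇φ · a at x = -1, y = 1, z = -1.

82

∂φ/∂x = 6*z^2
∂φ/∂y = 0
∂φ/∂z = 12*x*z - 20*z^3
∇φ at (-1, 1, -1) = (6, 0, 32)
∇φ · a = (6)(3) + (0)(4) + (32)(2) = 82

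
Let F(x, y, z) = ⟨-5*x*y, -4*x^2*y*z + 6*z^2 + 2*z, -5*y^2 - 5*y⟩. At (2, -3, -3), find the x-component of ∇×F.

(∇×F)_1 = ∂F₃/∂y − ∂F₂/∂z
= -10*y - 5 − (-4*x^2*y + 12*z + 2)
= 4*x^2*y - 10*y - 12*z - 7
At (2, -3, -3): 11.

11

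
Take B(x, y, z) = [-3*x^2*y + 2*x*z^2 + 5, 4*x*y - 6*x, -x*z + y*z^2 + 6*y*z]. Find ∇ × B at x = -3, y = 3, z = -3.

(∇×B)₁ = ∂B₃/∂y − ∂B₂/∂z = z^2 + 6*z
(∇×B)₂ = ∂B₁/∂z − ∂B₃/∂x = 4*x*z + z
(∇×B)₃ = ∂B₂/∂x − ∂B₁/∂y = 3*x^2 + 4*y - 6
∇×B = (z^2 + 6*z, 4*x*z + z, 3*x^2 + 4*y - 6)
At (-3, 3, -3): (-9, 33, 33).

(-9, 33, 33)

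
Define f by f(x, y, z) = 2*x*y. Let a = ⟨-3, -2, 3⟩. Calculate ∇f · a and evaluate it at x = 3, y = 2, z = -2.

-24

∂f/∂x = 2*y
∂f/∂y = 2*x
∂f/∂z = 0
∇f at (3, 2, -2) = (4, 6, 0)
∇f · a = (4)(-3) + (6)(-2) + (0)(3) = -24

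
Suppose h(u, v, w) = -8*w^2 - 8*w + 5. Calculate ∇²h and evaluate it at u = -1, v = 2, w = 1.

∂²h/∂u² = 0
∂²h/∂v² = 0
∂²h/∂w² = -16
∇²h = -16
At (-1, 2, 1): -16.

-16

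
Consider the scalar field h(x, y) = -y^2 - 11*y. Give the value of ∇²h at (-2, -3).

∂²h/∂x² = 0
∂²h/∂y² = -2
∇²h = -2
At (-2, -3): -2.

-2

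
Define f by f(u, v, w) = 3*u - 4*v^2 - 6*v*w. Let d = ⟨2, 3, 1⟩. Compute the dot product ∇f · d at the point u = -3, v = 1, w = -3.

30

∂f/∂u = 3
∂f/∂v = -8*v - 6*w
∂f/∂w = -6*v
∇f at (-3, 1, -3) = (3, 10, -6)
∇f · d = (3)(2) + (10)(3) + (-6)(1) = 30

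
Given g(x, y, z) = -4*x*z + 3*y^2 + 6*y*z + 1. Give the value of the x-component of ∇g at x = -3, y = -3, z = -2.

8

(∇g)_1 = ∂g/∂x = -4*z
At (-3, -3, -2): 8.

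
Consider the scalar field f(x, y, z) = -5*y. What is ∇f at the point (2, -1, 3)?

(0, -5, 0)

∂f/∂x = 0
∂f/∂y = -5
∂f/∂z = 0
∇f = (0, -5, 0)
At (2, -1, 3): (0, -5, 0).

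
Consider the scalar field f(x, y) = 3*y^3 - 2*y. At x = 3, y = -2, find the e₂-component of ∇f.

(∇f)_2 = ∂f/∂y = 9*y^2 - 2
At (3, -2): 34.

34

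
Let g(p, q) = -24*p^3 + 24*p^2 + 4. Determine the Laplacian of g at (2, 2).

-240

∂²g/∂p² = 48*(-3*p + 1)
∂²g/∂q² = 0
∇²g = -144*p + 48
At (2, 2): -240.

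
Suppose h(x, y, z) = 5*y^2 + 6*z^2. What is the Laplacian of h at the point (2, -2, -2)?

22

∂²h/∂x² = 0
∂²h/∂y² = 10
∂²h/∂z² = 12
∇²h = 22
At (2, -2, -2): 22.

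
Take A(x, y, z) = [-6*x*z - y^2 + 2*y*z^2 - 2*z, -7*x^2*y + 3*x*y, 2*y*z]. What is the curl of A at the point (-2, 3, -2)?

(∇×A)₁ = ∂A₃/∂y − ∂A₂/∂z = 2*z
(∇×A)₂ = ∂A₁/∂z − ∂A₃/∂x = -6*x + 4*y*z - 2
(∇×A)₃ = ∂A₂/∂x − ∂A₁/∂y = -14*x*y + 5*y - 2*z^2
∇×A = (2*z, -6*x + 4*y*z - 2, -14*x*y + 5*y - 2*z^2)
At (-2, 3, -2): (-4, -14, 91).

(-4, -14, 91)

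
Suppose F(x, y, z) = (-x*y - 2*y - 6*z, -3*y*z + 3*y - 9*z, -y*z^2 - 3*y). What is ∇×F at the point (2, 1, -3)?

(0, -6, 4)

(∇×F)₁ = ∂F₃/∂y − ∂F₂/∂z = 3*y - z^2 + 6
(∇×F)₂ = ∂F₁/∂z − ∂F₃/∂x = -6
(∇×F)₃ = ∂F₂/∂x − ∂F₁/∂y = x + 2
∇×F = (3*y - z^2 + 6, -6, x + 2)
At (2, 1, -3): (0, -6, 4).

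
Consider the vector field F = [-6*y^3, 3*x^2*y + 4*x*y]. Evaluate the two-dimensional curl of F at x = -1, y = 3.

∂F₂/∂x = 6*x*y + 4*y
∂F₁/∂y = -18*y^2
Scalar curl = 6*x*y + 18*y^2 + 4*y
At (-1, 3): 156.

156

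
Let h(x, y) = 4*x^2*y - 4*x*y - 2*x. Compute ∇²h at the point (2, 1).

8

∂²h/∂x² = 8*y
∂²h/∂y² = 0
∇²h = 8*y
At (2, 1): 8.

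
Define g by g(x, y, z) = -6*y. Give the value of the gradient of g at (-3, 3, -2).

∂g/∂x = 0
∂g/∂y = -6
∂g/∂z = 0
∇g = (0, -6, 0)
At (-3, 3, -2): (0, -6, 0).

(0, -6, 0)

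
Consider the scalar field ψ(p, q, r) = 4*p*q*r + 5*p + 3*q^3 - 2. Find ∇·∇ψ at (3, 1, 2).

18

∂²ψ/∂p² = 0
∂²ψ/∂q² = 18*q
∂²ψ/∂r² = 0
∇²ψ = 18*q
At (3, 1, 2): 18.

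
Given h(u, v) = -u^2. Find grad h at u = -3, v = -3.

(6, 0)

∂h/∂u = -2*u
∂h/∂v = 0
∇h = (-2*u, 0)
At (-3, -3): (6, 0).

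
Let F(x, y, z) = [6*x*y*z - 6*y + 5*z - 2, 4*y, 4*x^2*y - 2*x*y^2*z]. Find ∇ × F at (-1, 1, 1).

(8, 9, 12)

(∇×F)₁ = ∂F₃/∂y − ∂F₂/∂z = 4*x^2 - 4*x*y*z
(∇×F)₂ = ∂F₁/∂z − ∂F₃/∂x = -2*x*y + 2*y^2*z + 5
(∇×F)₃ = ∂F₂/∂x − ∂F₁/∂y = -6*x*z + 6
∇×F = (4*x^2 - 4*x*y*z, -2*x*y + 2*y^2*z + 5, -6*x*z + 6)
At (-1, 1, 1): (8, 9, 12).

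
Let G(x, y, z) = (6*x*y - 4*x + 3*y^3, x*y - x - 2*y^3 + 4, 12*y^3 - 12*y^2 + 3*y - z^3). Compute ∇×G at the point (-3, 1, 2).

(∇×G)₁ = ∂G₃/∂y − ∂G₂/∂z = 36*y^2 - 24*y + 3
(∇×G)₂ = ∂G₁/∂z − ∂G₃/∂x = 0
(∇×G)₃ = ∂G₂/∂x − ∂G₁/∂y = -6*x - 9*y^2 + y - 1
∇×G = (36*y^2 - 24*y + 3, 0, -6*x - 9*y^2 + y - 1)
At (-3, 1, 2): (15, 0, 9).

(15, 0, 9)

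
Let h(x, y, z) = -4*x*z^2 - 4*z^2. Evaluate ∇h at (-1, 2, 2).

(-16, 0, 0)

∂h/∂x = -4*z^2
∂h/∂y = 0
∂h/∂z = -8*x*z - 8*z
∇h = (-4*z^2, 0, -8*x*z - 8*z)
At (-1, 2, 2): (-16, 0, 0).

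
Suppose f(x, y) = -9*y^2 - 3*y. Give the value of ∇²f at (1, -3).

-18

∂²f/∂x² = 0
∂²f/∂y² = -18
∇²f = -18
At (1, -3): -18.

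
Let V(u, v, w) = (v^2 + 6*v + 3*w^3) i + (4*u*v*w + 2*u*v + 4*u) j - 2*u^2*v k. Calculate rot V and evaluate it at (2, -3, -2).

(∇×V)₁ = ∂V₃/∂v − ∂V₂/∂w = -2*u^2 - 4*u*v
(∇×V)₂ = ∂V₁/∂w − ∂V₃/∂u = 4*u*v + 9*w^2
(∇×V)₃ = ∂V₂/∂u − ∂V₁/∂v = 4*v*w - 2
∇×V = (-2*u^2 - 4*u*v, 4*u*v + 9*w^2, 4*v*w - 2)
At (2, -3, -2): (16, 12, 22).

(16, 12, 22)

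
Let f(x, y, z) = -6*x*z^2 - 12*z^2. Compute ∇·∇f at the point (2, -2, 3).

∂²f/∂x² = 0
∂²f/∂y² = 0
∂²f/∂z² = -12*(x + 2)
∇²f = -12*x - 24
At (2, -2, 3): -48.

-48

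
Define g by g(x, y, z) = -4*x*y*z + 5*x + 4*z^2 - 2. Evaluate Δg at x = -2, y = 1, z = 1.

8

∂²g/∂x² = 0
∂²g/∂y² = 0
∂²g/∂z² = 8
∇²g = 8
At (-2, 1, 1): 8.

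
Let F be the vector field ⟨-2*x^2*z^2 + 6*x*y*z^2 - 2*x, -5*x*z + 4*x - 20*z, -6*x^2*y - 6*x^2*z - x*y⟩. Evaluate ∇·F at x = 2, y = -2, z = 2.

-106

∂F₁/∂x = -4*x*z^2 + 6*y*z^2 - 2
∂F₂/∂y = 0
∂F₃/∂z = -6*x^2
∇·F = -6*x^2 - 4*x*z^2 + 6*y*z^2 - 2
At (2, -2, 2): -106.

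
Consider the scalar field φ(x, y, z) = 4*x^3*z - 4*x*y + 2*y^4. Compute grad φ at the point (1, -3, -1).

(0, -220, 4)

∂φ/∂x = 12*x^2*z - 4*y
∂φ/∂y = -4*x + 8*y^3
∂φ/∂z = 4*x^3
∇φ = (12*x^2*z - 4*y, -4*x + 8*y^3, 4*x^3)
At (1, -3, -1): (0, -220, 4).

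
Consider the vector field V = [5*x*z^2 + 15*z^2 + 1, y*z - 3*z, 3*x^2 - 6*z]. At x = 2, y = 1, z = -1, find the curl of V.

(2, -62, 0)

(∇×V)₁ = ∂V₃/∂y − ∂V₂/∂z = -y + 3
(∇×V)₂ = ∂V₁/∂z − ∂V₃/∂x = 10*x*z - 6*x + 30*z
(∇×V)₃ = ∂V₂/∂x − ∂V₁/∂y = 0
∇×V = (-y + 3, 10*x*z - 6*x + 30*z, 0)
At (2, 1, -1): (2, -62, 0).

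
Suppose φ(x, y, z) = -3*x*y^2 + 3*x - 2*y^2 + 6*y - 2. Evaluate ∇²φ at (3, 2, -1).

∂²φ/∂x² = 0
∂²φ/∂y² = -2*(3*x + 2)
∂²φ/∂z² = 0
∇²φ = -6*x - 4
At (3, 2, -1): -22.

-22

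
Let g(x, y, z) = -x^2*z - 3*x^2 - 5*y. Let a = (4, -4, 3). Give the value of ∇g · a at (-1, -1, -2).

25

∂g/∂x = -2*x*z - 6*x
∂g/∂y = -5
∂g/∂z = -x^2
∇g at (-1, -1, -2) = (2, -5, -1)
∇g · a = (2)(4) + (-5)(-4) + (-1)(3) = 25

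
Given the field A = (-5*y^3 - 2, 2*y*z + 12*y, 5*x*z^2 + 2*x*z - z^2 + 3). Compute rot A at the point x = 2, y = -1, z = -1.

(∇×A)₁ = ∂A₃/∂y − ∂A₂/∂z = -2*y
(∇×A)₂ = ∂A₁/∂z − ∂A₃/∂x = -5*z^2 - 2*z
(∇×A)₃ = ∂A₂/∂x − ∂A₁/∂y = 15*y^2
∇×A = (-2*y, -5*z^2 - 2*z, 15*y^2)
At (2, -1, -1): (2, -3, 15).

(2, -3, 15)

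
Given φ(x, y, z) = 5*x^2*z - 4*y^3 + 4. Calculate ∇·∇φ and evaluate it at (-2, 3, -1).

-82

∂²φ/∂x² = 10*z
∂²φ/∂y² = -24*y
∂²φ/∂z² = 0
∇²φ = -24*y + 10*z
At (-2, 3, -1): -82.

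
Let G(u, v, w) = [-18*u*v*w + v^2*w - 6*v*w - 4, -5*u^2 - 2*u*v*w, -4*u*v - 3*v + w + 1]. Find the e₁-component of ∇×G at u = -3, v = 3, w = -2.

(∇×G)_1 = ∂G₃/∂v − ∂G₂/∂w
= -4*u - 3 − (-2*u*v)
= 2*u*v - 4*u - 3
At (-3, 3, -2): -9.

-9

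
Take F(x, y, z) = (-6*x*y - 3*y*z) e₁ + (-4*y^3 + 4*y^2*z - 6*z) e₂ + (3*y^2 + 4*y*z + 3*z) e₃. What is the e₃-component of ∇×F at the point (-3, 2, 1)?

(∇×F)_3 = ∂F₂/∂x − ∂F₁/∂y
= 0 − (-6*x - 3*z)
= 6*x + 3*z
At (-3, 2, 1): -15.

-15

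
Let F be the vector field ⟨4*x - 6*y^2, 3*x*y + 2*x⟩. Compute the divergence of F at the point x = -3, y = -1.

∂F₁/∂x = 4
∂F₂/∂y = 3*x
∇·F = 3*x + 4
At (-3, -1): -5.

-5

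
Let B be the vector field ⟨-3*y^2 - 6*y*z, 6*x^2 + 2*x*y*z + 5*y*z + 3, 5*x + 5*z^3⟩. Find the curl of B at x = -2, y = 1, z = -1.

(∇×B)₁ = ∂B₃/∂y − ∂B₂/∂z = -2*x*y - 5*y
(∇×B)₂ = ∂B₁/∂z − ∂B₃/∂x = -6*y - 5
(∇×B)₃ = ∂B₂/∂x − ∂B₁/∂y = 12*x + 2*y*z + 6*y + 6*z
∇×B = (-2*x*y - 5*y, -6*y - 5, 12*x + 2*y*z + 6*y + 6*z)
At (-2, 1, -1): (-1, -11, -26).

(-1, -11, -26)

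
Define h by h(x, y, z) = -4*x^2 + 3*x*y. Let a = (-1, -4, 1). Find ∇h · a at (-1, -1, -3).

∂h/∂x = -8*x + 3*y
∂h/∂y = 3*x
∂h/∂z = 0
∇h at (-1, -1, -3) = (5, -3, 0)
∇h · a = (5)(-1) + (-3)(-4) + (0)(1) = 7

7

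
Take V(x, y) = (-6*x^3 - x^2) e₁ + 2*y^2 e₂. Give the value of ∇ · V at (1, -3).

∂V₁/∂x = -18*x^2 - 2*x
∂V₂/∂y = 4*y
∇·V = -18*x^2 - 2*x + 4*y
At (1, -3): -32.

-32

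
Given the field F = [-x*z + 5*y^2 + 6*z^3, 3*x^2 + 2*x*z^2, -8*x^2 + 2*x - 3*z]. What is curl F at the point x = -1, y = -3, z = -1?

(-4, 1, 26)

(∇×F)₁ = ∂F₃/∂y − ∂F₂/∂z = -4*x*z
(∇×F)₂ = ∂F₁/∂z − ∂F₃/∂x = 15*x + 18*z^2 - 2
(∇×F)₃ = ∂F₂/∂x − ∂F₁/∂y = 6*x - 10*y + 2*z^2
∇×F = (-4*x*z, 15*x + 18*z^2 - 2, 6*x - 10*y + 2*z^2)
At (-1, -3, -1): (-4, 1, 26).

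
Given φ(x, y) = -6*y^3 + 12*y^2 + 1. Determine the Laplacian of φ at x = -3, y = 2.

∂²φ/∂x² = 0
∂²φ/∂y² = 12*(-3*y + 2)
∇²φ = -36*y + 24
At (-3, 2): -48.

-48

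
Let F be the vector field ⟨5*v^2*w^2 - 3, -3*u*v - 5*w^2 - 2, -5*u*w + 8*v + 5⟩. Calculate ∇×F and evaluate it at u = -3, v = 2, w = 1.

(18, 45, -26)

(∇×F)₁ = ∂F₃/∂v − ∂F₂/∂w = 10*w + 8
(∇×F)₂ = ∂F₁/∂w − ∂F₃/∂u = 10*v^2*w + 5*w
(∇×F)₃ = ∂F₂/∂u − ∂F₁/∂v = -10*v*w^2 - 3*v
∇×F = (10*w + 8, 10*v^2*w + 5*w, -10*v*w^2 - 3*v)
At (-3, 2, 1): (18, 45, -26).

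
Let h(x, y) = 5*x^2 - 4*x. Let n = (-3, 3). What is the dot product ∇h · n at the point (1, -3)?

-18

∂h/∂x = 10*x - 4
∂h/∂y = 0
∇h at (1, -3) = (6, 0)
∇h · n = (6)(-3) + (0)(3) = -18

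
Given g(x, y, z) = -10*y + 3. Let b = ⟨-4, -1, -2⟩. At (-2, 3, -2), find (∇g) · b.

10

∂g/∂x = 0
∂g/∂y = -10
∂g/∂z = 0
∇g at (-2, 3, -2) = (0, -10, 0)
∇g · b = (0)(-4) + (-10)(-1) + (0)(-2) = 10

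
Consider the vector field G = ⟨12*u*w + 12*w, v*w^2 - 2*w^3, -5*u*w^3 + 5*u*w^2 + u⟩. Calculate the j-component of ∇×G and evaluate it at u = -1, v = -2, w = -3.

(∇×G)_2 = ∂G₁/∂w − ∂G₃/∂u
= 12*u + 12 − (-5*w^3 + 5*w^2 + 1)
= 12*u + 5*w^3 - 5*w^2 + 11
At (-1, -2, -3): -181.

-181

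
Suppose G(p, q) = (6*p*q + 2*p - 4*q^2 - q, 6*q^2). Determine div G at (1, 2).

38

∂G₁/∂p = 6*q + 2
∂G₂/∂q = 12*q
∇·G = 18*q + 2
At (1, 2): 38.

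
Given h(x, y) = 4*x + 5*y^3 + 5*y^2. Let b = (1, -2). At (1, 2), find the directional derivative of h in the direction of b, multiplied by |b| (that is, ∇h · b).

-156

∂h/∂x = 4
∂h/∂y = 15*y^2 + 10*y
∇h at (1, 2) = (4, 80)
∇h · b = (4)(1) + (80)(-2) = -156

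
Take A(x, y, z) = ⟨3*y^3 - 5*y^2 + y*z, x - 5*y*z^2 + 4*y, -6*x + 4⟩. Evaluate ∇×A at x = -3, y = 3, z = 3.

(∇×A)₁ = ∂A₃/∂y − ∂A₂/∂z = 10*y*z
(∇×A)₂ = ∂A₁/∂z − ∂A₃/∂x = y + 6
(∇×A)₃ = ∂A₂/∂x − ∂A₁/∂y = -9*y^2 + 10*y - z + 1
∇×A = (10*y*z, y + 6, -9*y^2 + 10*y - z + 1)
At (-3, 3, 3): (90, 9, -53).

(90, 9, -53)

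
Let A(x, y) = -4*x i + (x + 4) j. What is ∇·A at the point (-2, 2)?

-4

∂A₁/∂x = -4
∂A₂/∂y = 0
∇·A = -4
At (-2, 2): -4.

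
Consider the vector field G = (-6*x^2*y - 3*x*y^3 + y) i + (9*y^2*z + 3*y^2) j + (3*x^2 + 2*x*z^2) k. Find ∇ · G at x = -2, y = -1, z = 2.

∂G₁/∂x = -12*x*y - 3*y^3
∂G₂/∂y = 18*y*z + 6*y
∂G₃/∂z = 4*x*z
∇·G = -12*x*y + 4*x*z - 3*y^3 + 18*y*z + 6*y
At (-2, -1, 2): -79.

-79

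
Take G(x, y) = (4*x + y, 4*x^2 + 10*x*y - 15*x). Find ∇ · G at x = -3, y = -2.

-26

∂G₁/∂x = 4
∂G₂/∂y = 10*x
∇·G = 10*x + 4
At (-3, -2): -26.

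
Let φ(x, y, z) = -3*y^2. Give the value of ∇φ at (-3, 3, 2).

(0, -18, 0)

∂φ/∂x = 0
∂φ/∂y = -6*y
∂φ/∂z = 0
∇φ = (0, -6*y, 0)
At (-3, 3, 2): (0, -18, 0).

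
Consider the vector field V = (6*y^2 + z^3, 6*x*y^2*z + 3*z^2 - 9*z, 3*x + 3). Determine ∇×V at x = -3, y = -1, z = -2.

(∇×V)₁ = ∂V₃/∂y − ∂V₂/∂z = -6*x*y^2 - 6*z + 9
(∇×V)₂ = ∂V₁/∂z − ∂V₃/∂x = 3*z^2 - 3
(∇×V)₃ = ∂V₂/∂x − ∂V₁/∂y = 6*y^2*z - 12*y
∇×V = (-6*x*y^2 - 6*z + 9, 3*z^2 - 3, 6*y^2*z - 12*y)
At (-3, -1, -2): (39, 9, 0).

(39, 9, 0)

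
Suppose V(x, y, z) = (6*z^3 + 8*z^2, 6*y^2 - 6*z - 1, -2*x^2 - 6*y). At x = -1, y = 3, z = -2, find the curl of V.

(0, 36, 0)

(∇×V)₁ = ∂V₃/∂y − ∂V₂/∂z = 0
(∇×V)₂ = ∂V₁/∂z − ∂V₃/∂x = 4*x + 18*z^2 + 16*z
(∇×V)₃ = ∂V₂/∂x − ∂V₁/∂y = 0
∇×V = (0, 4*x + 18*z^2 + 16*z, 0)
At (-1, 3, -2): (0, 36, 0).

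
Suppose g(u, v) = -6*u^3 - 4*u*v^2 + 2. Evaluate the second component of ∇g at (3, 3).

-72

(∇g)_2 = ∂g/∂v = -8*u*v
At (3, 3): -72.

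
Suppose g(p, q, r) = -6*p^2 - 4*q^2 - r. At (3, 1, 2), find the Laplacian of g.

-20

∂²g/∂p² = -12
∂²g/∂q² = -8
∂²g/∂r² = 0
∇²g = -20
At (3, 1, 2): -20.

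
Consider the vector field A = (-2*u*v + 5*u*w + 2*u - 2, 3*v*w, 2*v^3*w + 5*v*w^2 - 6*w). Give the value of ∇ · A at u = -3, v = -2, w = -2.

8

∂A₁/∂u = -2*v + 5*w + 2
∂A₂/∂v = 3*w
∂A₃/∂w = 2*v^3 + 10*v*w - 6
∇·A = 2*v^3 + 10*v*w - 2*v + 8*w - 4
At (-3, -2, -2): 8.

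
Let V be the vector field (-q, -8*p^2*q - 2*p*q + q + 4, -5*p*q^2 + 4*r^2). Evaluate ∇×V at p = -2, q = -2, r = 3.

(∇×V)₁ = ∂V₃/∂q − ∂V₂/∂r = -10*p*q
(∇×V)₂ = ∂V₁/∂r − ∂V₃/∂p = 5*q^2
(∇×V)₃ = ∂V₂/∂p − ∂V₁/∂q = -16*p*q - 2*q + 1
∇×V = (-10*p*q, 5*q^2, -16*p*q - 2*q + 1)
At (-2, -2, 3): (-40, 20, -59).

(-40, 20, -59)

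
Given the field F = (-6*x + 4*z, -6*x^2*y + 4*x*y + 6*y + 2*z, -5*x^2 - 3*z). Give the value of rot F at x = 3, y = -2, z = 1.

(-2, 34, 64)

(∇×F)₁ = ∂F₃/∂y − ∂F₂/∂z = -2
(∇×F)₂ = ∂F₁/∂z − ∂F₃/∂x = 10*x + 4
(∇×F)₃ = ∂F₂/∂x − ∂F₁/∂y = -12*x*y + 4*y
∇×F = (-2, 10*x + 4, -12*x*y + 4*y)
At (3, -2, 1): (-2, 34, 64).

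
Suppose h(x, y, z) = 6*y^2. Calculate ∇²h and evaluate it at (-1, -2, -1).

∂²h/∂x² = 0
∂²h/∂y² = 12
∂²h/∂z² = 0
∇²h = 12
At (-1, -2, -1): 12.

12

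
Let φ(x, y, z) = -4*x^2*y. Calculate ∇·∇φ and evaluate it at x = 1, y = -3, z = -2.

∂²φ/∂x² = -8*y
∂²φ/∂y² = 0
∂²φ/∂z² = 0
∇²φ = -8*y
At (1, -3, -2): 24.

24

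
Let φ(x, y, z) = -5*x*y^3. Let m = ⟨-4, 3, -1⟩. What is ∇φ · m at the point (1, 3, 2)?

∂φ/∂x = -5*y^3
∂φ/∂y = -15*x*y^2
∂φ/∂z = 0
∇φ at (1, 3, 2) = (-135, -135, 0)
∇φ · m = (-135)(-4) + (-135)(3) + (0)(-1) = 135

135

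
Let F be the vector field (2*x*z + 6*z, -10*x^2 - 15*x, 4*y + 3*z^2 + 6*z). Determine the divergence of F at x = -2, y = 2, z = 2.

∂F₁/∂x = 2*z
∂F₂/∂y = 0
∂F₃/∂z = 6*z + 6
∇·F = 8*z + 6
At (-2, 2, 2): 22.

22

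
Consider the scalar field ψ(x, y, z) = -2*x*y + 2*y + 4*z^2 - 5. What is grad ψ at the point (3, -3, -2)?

(6, -4, -16)

∂ψ/∂x = -2*y
∂ψ/∂y = -2*x + 2
∂ψ/∂z = 8*z
∇ψ = (-2*y, -2*x + 2, 8*z)
At (3, -3, -2): (6, -4, -16).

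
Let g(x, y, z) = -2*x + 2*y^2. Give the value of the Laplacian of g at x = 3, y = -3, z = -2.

4

∂²g/∂x² = 0
∂²g/∂y² = 4
∂²g/∂z² = 0
∇²g = 4
At (3, -3, -2): 4.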